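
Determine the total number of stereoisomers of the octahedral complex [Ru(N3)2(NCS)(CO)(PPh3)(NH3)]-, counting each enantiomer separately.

15

Placing the ligands in turn and identifying arrangements related by rotation or reflection leaves 9 distinct geometric isomers.
Of these, 6 lack any improper symmetry element and so occur as enantiomeric pairs, giving 9 + 6 = 15 stereoisomers in total.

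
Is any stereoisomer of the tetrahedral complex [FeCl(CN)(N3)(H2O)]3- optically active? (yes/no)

All four vertices of a tetrahedron are equivalent and mutually adjacent, so cis/trans isomerism cannot arise.
Only one geometric arrangement is possible; it has no improper symmetry element, so it exists as a pair of enantiomers (2 stereoisomers).

yes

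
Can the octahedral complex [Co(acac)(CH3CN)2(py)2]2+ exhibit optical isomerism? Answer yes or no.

The six octahedral sites form three mutually perpendicular trans pairs.
Each acac is bidentate and must span two cis positions.
Working through the distinct placements yields 3 geometric isomers: CH3CN trans, py cis; CH3CN cis, py trans; CH3CN cis, py cis (chiral).
One of these lacks any improper symmetry element and so occurs as an enantiomeric pair, giving 3 + 1 = 4 stereoisomers in total.

yes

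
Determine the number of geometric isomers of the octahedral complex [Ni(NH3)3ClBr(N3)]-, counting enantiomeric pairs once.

The six octahedral sites form three mutually perpendicular trans pairs.
The distinct arrangements are (4 in all): NH3 mer (3 arrangements); NH3 fac (chiral).

4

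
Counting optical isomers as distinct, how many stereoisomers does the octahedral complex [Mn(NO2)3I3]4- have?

The six octahedral sites form three mutually perpendicular trans pairs.
There are 2 geometric isomers: NO2 mer; NO2 fac.
Each arrangement has an internal mirror plane or centre of symmetry, so none is chiral.

2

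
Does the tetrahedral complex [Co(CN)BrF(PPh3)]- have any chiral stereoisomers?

All four vertices of a tetrahedron are equivalent and mutually adjacent, so cis/trans isomerism cannot arise.
Only one geometric arrangement is possible; it has no improper symmetry element, so it exists as a pair of enantiomers (2 stereoisomers).

yes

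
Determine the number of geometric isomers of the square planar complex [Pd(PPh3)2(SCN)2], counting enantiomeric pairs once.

A square has two trans pairs of vertices; adjacent vertices are cis.
Working through the distinct placements yields 2 geometric isomers: PPh3 cis; PPh3 trans.

2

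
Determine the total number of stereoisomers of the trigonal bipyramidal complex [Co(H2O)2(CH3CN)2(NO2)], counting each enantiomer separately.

6

Systematic enumeration (placing each ligand type in turn and discarding arrangements equivalent by rotation or reflection) gives 5 geometric isomers.
One of these lacks any improper symmetry element and so occurs as an enantiomeric pair, giving 5 + 1 = 6 stereoisomers in total.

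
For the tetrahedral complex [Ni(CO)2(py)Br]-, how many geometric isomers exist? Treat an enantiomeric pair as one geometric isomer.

In a tetrahedral complex all four positions are equivalent and every pair of ligands is adjacent — there is no cis/trans distinction.
Only one geometric arrangement is possible.

1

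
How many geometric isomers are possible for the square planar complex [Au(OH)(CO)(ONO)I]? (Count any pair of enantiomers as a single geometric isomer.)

In a square planar complex each vertex has one trans partner and two cis neighbours.
Systematic placement gives 3 geometric isomers: (CO/OH trans, I/ONO trans); (CO/ONO trans, I/OH trans); (CO/I trans, OH/ONO trans).

3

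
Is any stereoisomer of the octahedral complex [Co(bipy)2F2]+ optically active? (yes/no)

Each bipy is bidentate and must span two cis positions.
Working through the distinct placements yields 2 geometric isomers: F trans; F cis (chiral).
One of these lacks any improper symmetry element and so occurs as an enantiomeric pair, giving 2 + 1 = 3 stereoisomers in total.

yes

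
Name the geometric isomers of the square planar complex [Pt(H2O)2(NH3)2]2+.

cis and trans

A square has two trans pairs of vertices; adjacent vertices are cis.
There are 2 geometric isomers: H2O cis; H2O trans.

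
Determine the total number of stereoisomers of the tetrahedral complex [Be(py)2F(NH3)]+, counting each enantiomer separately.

All four vertices of a tetrahedron are equivalent and mutually adjacent, so cis/trans isomerism cannot arise.
Only one geometric arrangement is possible.

1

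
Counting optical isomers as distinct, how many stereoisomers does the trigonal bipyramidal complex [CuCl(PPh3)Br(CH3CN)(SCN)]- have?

20

A trigonal bipyramid has two axial and three equatorial sites, which are chemically inequivalent.
Systematic enumeration (placing each ligand type in turn and discarding arrangements equivalent by rotation or reflection) gives 10 geometric isomers.
Of these, 10 lack any improper symmetry element and so occur as enantiomeric pairs, giving 10 + 10 = 20 stereoisomers in total.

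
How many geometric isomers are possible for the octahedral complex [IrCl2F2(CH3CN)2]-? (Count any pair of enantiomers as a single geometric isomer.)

The distinct arrangements are (5 in all): Cl trans, F trans, CH3CN trans; Cl cis, F cis, CH3CN trans; Cl cis, F trans, CH3CN cis; Cl cis, F cis, CH3CN cis (chiral); Cl trans, F cis, CH3CN cis.

5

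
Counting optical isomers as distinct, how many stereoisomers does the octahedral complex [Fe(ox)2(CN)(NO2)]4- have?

3

The six octahedral sites form three mutually perpendicular trans pairs.
Each ox is bidentate and must span two cis positions.
The distinct arrangements are (2 in all): CN and NO2 mutually trans; CN and NO2 mutually cis (chiral).
One of these lacks any improper symmetry element and so occurs as an enantiomeric pair, giving 2 + 1 = 3 stereoisomers in total.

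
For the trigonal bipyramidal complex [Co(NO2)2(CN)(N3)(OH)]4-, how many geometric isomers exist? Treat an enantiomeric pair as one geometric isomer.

Placing the ligands in turn and identifying arrangements related by rotation or reflection leaves 7 distinct geometric isomers.

7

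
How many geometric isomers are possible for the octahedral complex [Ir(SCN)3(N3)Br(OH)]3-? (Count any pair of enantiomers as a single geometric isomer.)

4

An octahedron has six vertices in three trans pairs; every non-trans pair is cis.
Working through the distinct placements yields 4 geometric isomers: SCN mer (3 arrangements); SCN fac (chiral).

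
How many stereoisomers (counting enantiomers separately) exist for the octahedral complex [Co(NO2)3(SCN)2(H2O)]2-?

3

In an octahedral complex each vertex has one trans partner and four cis neighbours.
Systematic placement gives 3 geometric isomers: NO2 mer, SCN trans; NO2 fac, SCN cis; NO2 mer, SCN cis.
Each arrangement has an internal mirror plane or centre of symmetry, so none is chiral.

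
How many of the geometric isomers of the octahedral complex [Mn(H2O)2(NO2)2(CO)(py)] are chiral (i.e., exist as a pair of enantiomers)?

Systematic placement gives 6 geometric isomers: H2O cis, NO2 cis (3 arrangements, 2 chiral); H2O cis, NO2 trans; H2O trans, NO2 cis; H2O trans, NO2 trans.
Of these, 2 lack any improper symmetry element and so occur as enantiomeric pairs, giving 6 + 2 = 8 stereoisomers in total.

2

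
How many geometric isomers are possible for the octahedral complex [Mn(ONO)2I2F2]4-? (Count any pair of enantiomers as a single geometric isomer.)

5

An octahedron has six vertices in three trans pairs; every non-trans pair is cis.
There are 5 geometric isomers: ONO trans, I trans, F trans; ONO cis, I cis, F trans; ONO trans, I cis, F cis; ONO cis, I cis, F cis (chiral); ONO cis, I trans, F cis.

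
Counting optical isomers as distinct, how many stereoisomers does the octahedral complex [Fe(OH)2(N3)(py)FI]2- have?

In an octahedral complex each vertex has one trans partner and four cis neighbours.
Systematic enumeration (placing each ligand type in turn and discarding arrangements equivalent by rotation or reflection) gives 9 geometric isomers.
Of these, 6 lack any improper symmetry element and so occur as enantiomeric pairs, giving 9 + 6 = 15 stereoisomers in total.

15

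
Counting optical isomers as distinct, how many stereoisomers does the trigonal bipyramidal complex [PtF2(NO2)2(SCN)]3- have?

A trigonal bipyramid has two axial and three equatorial sites, which are chemically inequivalent.
Placing the ligands in turn and identifying arrangements related by rotation or reflection leaves 5 distinct geometric isomers.
One of these lacks any improper symmetry element and so occurs as an enantiomeric pair, giving 5 + 1 = 6 stereoisomers in total.

6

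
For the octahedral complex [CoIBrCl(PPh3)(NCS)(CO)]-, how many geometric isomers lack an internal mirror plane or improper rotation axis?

15

Placing the ligands in turn and identifying arrangements related by rotation or reflection leaves 15 distinct geometric isomers.
Of these, 15 lack any improper symmetry element and so occur as enantiomeric pairs, giving 15 + 15 = 30 stereoisomers in total.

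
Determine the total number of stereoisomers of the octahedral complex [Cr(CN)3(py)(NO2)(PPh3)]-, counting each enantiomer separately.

There are 4 geometric isomers: CN mer (3 arrangements); CN fac (chiral).
One of these lacks any improper symmetry element and so occurs as an enantiomeric pair, giving 4 + 1 = 5 stereoisomers in total.

5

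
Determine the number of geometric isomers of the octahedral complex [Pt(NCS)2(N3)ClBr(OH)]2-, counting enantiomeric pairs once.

9

An octahedron has six vertices in three trans pairs; every non-trans pair is cis.
Placing the ligands in turn and identifying arrangements related by rotation or reflection leaves 9 distinct geometric isomers.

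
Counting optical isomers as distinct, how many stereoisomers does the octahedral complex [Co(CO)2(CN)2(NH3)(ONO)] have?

8

In an octahedral complex each vertex has one trans partner and four cis neighbours.
There are 6 geometric isomers: CO trans, CN trans; CO cis, CN trans; CO cis, CN cis (3 arrangements, 2 chiral); CO trans, CN cis.
Of these, 2 lack any improper symmetry element and so occur as enantiomeric pairs, giving 6 + 2 = 8 stereoisomers in total.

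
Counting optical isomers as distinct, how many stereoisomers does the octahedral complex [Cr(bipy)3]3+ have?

2

An octahedron has six vertices in three trans pairs; every non-trans pair is cis.
Each bipy is bidentate and must span two cis positions.
Only one geometric arrangement is possible; it has no improper symmetry element, so it exists as a pair of enantiomers (2 stereoisomers).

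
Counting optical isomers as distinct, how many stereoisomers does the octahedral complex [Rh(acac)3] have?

2

Each acac is bidentate and must span two cis positions.
Only one geometric arrangement is possible; it has no improper symmetry element, so it exists as a pair of enantiomers (2 stereoisomers).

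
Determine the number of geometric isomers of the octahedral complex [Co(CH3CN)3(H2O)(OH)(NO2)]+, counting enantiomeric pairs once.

4

Systematic placement gives 4 geometric isomers: CH3CN mer (3 arrangements); CH3CN fac (chiral).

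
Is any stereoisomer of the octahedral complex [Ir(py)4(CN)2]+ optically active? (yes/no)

no

The six octahedral sites form three mutually perpendicular trans pairs.
There are 2 geometric isomers: CN trans; CN cis.
Each arrangement has an internal mirror plane or centre of symmetry, so none is chiral.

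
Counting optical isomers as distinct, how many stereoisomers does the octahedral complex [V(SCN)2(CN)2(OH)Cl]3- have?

8

An octahedron has six vertices in three trans pairs; every non-trans pair is cis.
The distinct arrangements are (6 in all): SCN trans, CN trans; SCN cis, CN trans; SCN trans, CN cis; SCN cis, CN cis (3 arrangements, 2 chiral).
Of these, 2 lack any improper symmetry element and so occur as enantiomeric pairs, giving 6 + 2 = 8 stereoisomers in total.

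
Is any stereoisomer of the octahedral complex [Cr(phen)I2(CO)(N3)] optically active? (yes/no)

yes

Each phen is bidentate and must span two cis positions.
The distinct arrangements are (4 in all): I cis (3 arrangements, 2 chiral); I trans.
Of these, 2 lack any improper symmetry element and so occur as enantiomeric pairs, giving 4 + 2 = 6 stereoisomers in total.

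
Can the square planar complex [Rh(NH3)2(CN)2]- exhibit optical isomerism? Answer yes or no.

A square has two trans pairs of vertices; adjacent vertices are cis.
Working through the distinct placements yields 2 geometric isomers: NH3 cis; NH3 trans.
Each arrangement has an internal mirror plane or centre of symmetry, so none is chiral.

no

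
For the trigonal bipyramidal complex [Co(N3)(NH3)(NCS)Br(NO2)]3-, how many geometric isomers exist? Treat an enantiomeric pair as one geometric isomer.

10

In a trigonal bipyramid the two axial positions differ from the three equatorial ones.
Placing the ligands in turn and identifying arrangements related by rotation or reflection leaves 10 distinct geometric isomers.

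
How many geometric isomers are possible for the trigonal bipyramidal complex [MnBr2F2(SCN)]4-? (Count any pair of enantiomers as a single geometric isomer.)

A trigonal bipyramid has two axial and three equatorial sites, which are chemically inequivalent.
Exhaustive case analysis gives 5 geometric isomers.

5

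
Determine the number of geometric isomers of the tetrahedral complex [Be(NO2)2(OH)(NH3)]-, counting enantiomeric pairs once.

1

In a tetrahedral complex all four positions are equivalent and every pair of ligands is adjacent — there is no cis/trans distinction.
Only one geometric arrangement is possible.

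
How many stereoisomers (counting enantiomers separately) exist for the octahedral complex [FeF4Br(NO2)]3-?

2

The six octahedral sites form three mutually perpendicular trans pairs.
Systematic placement gives 2 geometric isomers: Br and NO2 mutually cis; Br and NO2 mutually trans.
Each arrangement has an internal mirror plane or centre of symmetry, so none is chiral.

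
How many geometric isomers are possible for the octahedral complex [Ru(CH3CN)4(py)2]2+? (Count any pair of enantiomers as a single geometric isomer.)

2

In an octahedral complex each vertex has one trans partner and four cis neighbours.
There are 2 geometric isomers: py trans; py cis.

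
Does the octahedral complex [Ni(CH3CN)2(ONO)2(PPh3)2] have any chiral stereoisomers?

In an octahedral complex each vertex has one trans partner and four cis neighbours.
Working through the distinct placements yields 5 geometric isomers: CH3CN trans, ONO trans, PPh3 trans; CH3CN trans, ONO cis, PPh3 cis; CH3CN cis, ONO cis, PPh3 trans; CH3CN cis, ONO cis, PPh3 cis (chiral); CH3CN cis, ONO trans, PPh3 cis.
One of these lacks any improper symmetry element and so occurs as an enantiomeric pair, giving 5 + 1 = 6 stereoisomers in total.

yes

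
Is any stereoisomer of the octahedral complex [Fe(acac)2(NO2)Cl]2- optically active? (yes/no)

Each acac is bidentate and must span two cis positions.
Working through the distinct placements yields 2 geometric isomers: NO2 and Cl mutually trans; NO2 and Cl mutually cis (chiral).
One of these lacks any improper symmetry element and so occurs as an enantiomeric pair, giving 2 + 1 = 3 stereoisomers in total.

yes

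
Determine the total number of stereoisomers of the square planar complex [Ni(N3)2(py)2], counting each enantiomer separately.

A square has two trans pairs of vertices; adjacent vertices are cis.
There are 2 geometric isomers: N3 cis; N3 trans.
Each arrangement has an internal mirror plane or centre of symmetry, so none is chiral.

2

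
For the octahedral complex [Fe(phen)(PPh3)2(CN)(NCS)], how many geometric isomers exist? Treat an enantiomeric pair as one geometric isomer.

The six octahedral sites form three mutually perpendicular trans pairs.
Each phen is bidentate and must span two cis positions.
Systematic placement gives 4 geometric isomers: PPh3 cis (3 arrangements, 2 chiral); PPh3 trans.

4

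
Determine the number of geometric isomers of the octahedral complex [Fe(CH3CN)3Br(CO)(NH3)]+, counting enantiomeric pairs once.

4

The six octahedral sites form three mutually perpendicular trans pairs.
Systematic placement gives 4 geometric isomers: CH3CN mer (3 arrangements); CH3CN fac (chiral).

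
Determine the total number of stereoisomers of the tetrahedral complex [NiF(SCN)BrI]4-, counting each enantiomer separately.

All four vertices of a tetrahedron are equivalent and mutually adjacent, so cis/trans isomerism cannot arise.
Only one geometric arrangement is possible; it has no improper symmetry element, so it exists as a pair of enantiomers (2 stereoisomers).

2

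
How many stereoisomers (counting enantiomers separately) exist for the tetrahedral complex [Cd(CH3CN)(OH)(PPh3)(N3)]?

2

In a tetrahedral complex all four positions are equivalent and every pair of ligands is adjacent — there is no cis/trans distinction.
Only one geometric arrangement is possible; it has no improper symmetry element, so it exists as a pair of enantiomers (2 stereoisomers).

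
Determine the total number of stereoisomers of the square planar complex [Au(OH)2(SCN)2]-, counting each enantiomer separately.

Systematic placement gives 2 geometric isomers: OH cis; OH trans.
Each arrangement has an internal mirror plane or centre of symmetry, so none is chiral.

2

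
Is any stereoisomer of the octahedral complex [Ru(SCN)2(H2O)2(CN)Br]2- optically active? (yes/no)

In an octahedral complex each vertex has one trans partner and four cis neighbours.
Systematic placement gives 6 geometric isomers: SCN trans, H2O trans; SCN cis, H2O cis (3 arrangements, 2 chiral); SCN trans, H2O cis; SCN cis, H2O trans.
Of these, 2 lack any improper symmetry element and so occur as enantiomeric pairs, giving 6 + 2 = 8 stereoisomers in total.

yes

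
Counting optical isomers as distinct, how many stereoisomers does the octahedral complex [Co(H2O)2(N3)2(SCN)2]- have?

The six octahedral sites form three mutually perpendicular trans pairs.
Systematic placement gives 5 geometric isomers: H2O trans, N3 trans, SCN trans; H2O trans, N3 cis, SCN cis; H2O cis, N3 cis, SCN trans; H2O cis, N3 cis, SCN cis (chiral); H2O cis, N3 trans, SCN cis.
One of these lacks any improper symmetry element and so occurs as an enantiomeric pair, giving 5 + 1 = 6 stereoisomers in total.

6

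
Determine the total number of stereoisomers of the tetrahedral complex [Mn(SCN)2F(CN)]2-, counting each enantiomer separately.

All four vertices of a tetrahedron are equivalent and mutually adjacent, so cis/trans isomerism cannot arise.
Only one geometric arrangement is possible.

1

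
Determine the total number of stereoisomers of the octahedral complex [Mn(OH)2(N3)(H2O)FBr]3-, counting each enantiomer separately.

An octahedron has six vertices in three trans pairs; every non-trans pair is cis.
Exhaustive case analysis gives 9 geometric isomers.
Of these, 6 lack any improper symmetry element and so occur as enantiomeric pairs, giving 9 + 6 = 15 stereoisomers in total.

15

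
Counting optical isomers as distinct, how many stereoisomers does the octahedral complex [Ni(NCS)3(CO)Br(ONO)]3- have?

The six octahedral sites form three mutually perpendicular trans pairs.
The distinct arrangements are (4 in all): NCS mer (3 arrangements); NCS fac (chiral).
One of these lacks any improper symmetry element and so occurs as an enantiomeric pair, giving 4 + 1 = 5 stereoisomers in total.

5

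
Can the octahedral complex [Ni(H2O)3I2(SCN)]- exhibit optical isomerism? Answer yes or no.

no

Systematic placement gives 3 geometric isomers: H2O mer, I cis; H2O mer, I trans; H2O fac, I cis.
Each arrangement has an internal mirror plane or centre of symmetry, so none is chiral.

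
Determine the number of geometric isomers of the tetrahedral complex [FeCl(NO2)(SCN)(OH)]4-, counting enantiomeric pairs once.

1

Only one geometric arrangement is possible; it has no improper symmetry element, so it exists as a pair of enantiomers (2 stereoisomers).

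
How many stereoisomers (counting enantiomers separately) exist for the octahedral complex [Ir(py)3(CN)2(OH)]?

An octahedron has six vertices in three trans pairs; every non-trans pair is cis.
Working through the distinct placements yields 3 geometric isomers: py mer, CN trans; py mer, CN cis; py fac, CN cis.
Each arrangement has an internal mirror plane or centre of symmetry, so none is chiral.

3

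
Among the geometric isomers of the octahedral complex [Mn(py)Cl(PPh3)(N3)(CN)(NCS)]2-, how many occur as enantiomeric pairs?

In an octahedral complex each vertex has one trans partner and four cis neighbours.
Systematic enumeration (placing each ligand type in turn and discarding arrangements equivalent by rotation or reflection) gives 15 geometric isomers.
Of these, 15 lack any improper symmetry element and so occur as enantiomeric pairs, giving 15 + 15 = 30 stereoisomers in total.

15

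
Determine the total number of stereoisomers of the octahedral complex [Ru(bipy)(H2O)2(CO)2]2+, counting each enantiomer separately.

4

Each bipy is bidentate and must span two cis positions.
The distinct arrangements are (3 in all): H2O cis, CO trans; H2O cis, CO cis (chiral); H2O trans, CO cis.
One of these lacks any improper symmetry element and so occurs as an enantiomeric pair, giving 3 + 1 = 4 stereoisomers in total.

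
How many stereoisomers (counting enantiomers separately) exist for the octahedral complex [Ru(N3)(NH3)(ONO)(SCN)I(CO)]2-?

An octahedron has six vertices in three trans pairs; every non-trans pair is cis.
Placing the ligands in turn and identifying arrangements related by rotation or reflection leaves 15 distinct geometric isomers.
Of these, 15 lack any improper symmetry element and so occur as enantiomeric pairs, giving 15 + 15 = 30 stereoisomers in total.

30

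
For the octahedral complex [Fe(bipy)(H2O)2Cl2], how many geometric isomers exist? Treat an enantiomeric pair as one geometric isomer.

3

Each bipy is bidentate and must span two cis positions.
There are 3 geometric isomers: H2O cis, Cl trans; H2O cis, Cl cis (chiral); H2O trans, Cl cis.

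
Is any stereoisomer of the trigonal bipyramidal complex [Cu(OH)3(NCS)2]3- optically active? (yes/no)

A trigonal bipyramid has two axial and three equatorial sites, which are chemically inequivalent.
The distinct arrangements are (3 in all): NCS both axial; NCS one axial, one equatorial; NCS both equatorial.
Each arrangement has an internal mirror plane or centre of symmetry, so none is chiral.

no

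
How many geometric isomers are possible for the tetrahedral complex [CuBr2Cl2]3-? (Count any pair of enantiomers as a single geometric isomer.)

1

Only one geometric arrangement is possible.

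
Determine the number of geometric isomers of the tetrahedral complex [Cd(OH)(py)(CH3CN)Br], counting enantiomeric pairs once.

1

In a tetrahedral complex all four positions are equivalent and every pair of ligands is adjacent — there is no cis/trans distinction.
Only one geometric arrangement is possible; it has no improper symmetry element, so it exists as a pair of enantiomers (2 stereoisomers).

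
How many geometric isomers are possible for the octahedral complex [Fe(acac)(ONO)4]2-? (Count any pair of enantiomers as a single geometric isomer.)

In an octahedral complex each vertex has one trans partner and four cis neighbours.
Each acac is bidentate and must span two cis positions.
Only one geometric arrangement is possible.

1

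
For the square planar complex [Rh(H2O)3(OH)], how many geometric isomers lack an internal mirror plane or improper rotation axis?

0

In a square planar complex each vertex has one trans partner and two cis neighbours.
Only one geometric arrangement is possible.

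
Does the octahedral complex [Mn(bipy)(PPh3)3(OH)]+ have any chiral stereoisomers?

no

The six octahedral sites form three mutually perpendicular trans pairs.
Each bipy is bidentate and must span two cis positions.
There are 2 geometric isomers: PPh3 fac; PPh3 mer.
Each arrangement has an internal mirror plane or centre of symmetry, so none is chiral.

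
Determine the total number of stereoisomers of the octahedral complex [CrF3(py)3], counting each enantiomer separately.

The six octahedral sites form three mutually perpendicular trans pairs.
Systematic placement gives 2 geometric isomers: F mer; F fac.
Each arrangement has an internal mirror plane or centre of symmetry, so none is chiral.

2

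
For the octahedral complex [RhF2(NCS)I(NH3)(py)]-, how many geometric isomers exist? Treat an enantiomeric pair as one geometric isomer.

The six octahedral sites form three mutually perpendicular trans pairs.
Exhaustive case analysis gives 9 geometric isomers.

9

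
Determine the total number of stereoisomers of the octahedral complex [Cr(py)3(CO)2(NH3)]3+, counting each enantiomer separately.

3

The six octahedral sites form three mutually perpendicular trans pairs.
The distinct arrangements are (3 in all): py mer, CO trans; py mer, CO cis; py fac, CO cis.
Each arrangement has an internal mirror plane or centre of symmetry, so none is chiral.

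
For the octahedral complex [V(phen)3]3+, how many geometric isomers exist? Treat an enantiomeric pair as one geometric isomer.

1

An octahedron has six vertices in three trans pairs; every non-trans pair is cis.
Each phen is bidentate and must span two cis positions.
Only one geometric arrangement is possible; it has no improper symmetry element, so it exists as a pair of enantiomers (2 stereoisomers).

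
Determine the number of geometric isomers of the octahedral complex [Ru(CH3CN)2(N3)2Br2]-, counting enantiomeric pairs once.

5

An octahedron has six vertices in three trans pairs; every non-trans pair is cis.
The distinct arrangements are (5 in all): CH3CN trans, N3 trans, Br trans; CH3CN cis, N3 cis, Br trans; CH3CN cis, N3 trans, Br cis; CH3CN cis, N3 cis, Br cis (chiral); CH3CN trans, N3 cis, Br cis.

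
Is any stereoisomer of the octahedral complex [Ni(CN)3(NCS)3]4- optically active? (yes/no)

An octahedron has six vertices in three trans pairs; every non-trans pair is cis.
Systematic placement gives 2 geometric isomers: CN mer; CN fac.
Each arrangement has an internal mirror plane or centre of symmetry, so none is chiral.

no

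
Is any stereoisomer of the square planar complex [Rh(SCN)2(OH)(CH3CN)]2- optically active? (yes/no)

no

A square has two trans pairs of vertices; adjacent vertices are cis.
Working through the distinct placements yields 2 geometric isomers: SCN cis; SCN trans.
Each arrangement has an internal mirror plane or centre of symmetry, so none is chiral.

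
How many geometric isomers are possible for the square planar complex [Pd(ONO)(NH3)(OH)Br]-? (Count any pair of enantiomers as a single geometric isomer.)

A square has two trans pairs of vertices; adjacent vertices are cis.
The distinct arrangements are (3 in all): (Br/OH trans, NH3/ONO trans); (Br/ONO trans, NH3/OH trans); (Br/NH3 trans, OH/ONO trans).

3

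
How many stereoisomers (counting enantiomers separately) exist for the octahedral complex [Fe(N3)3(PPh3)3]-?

In an octahedral complex each vertex has one trans partner and four cis neighbours.
The distinct arrangements are (2 in all): N3 mer; N3 fac.
Each arrangement has an internal mirror plane or centre of symmetry, so none is chiral.

2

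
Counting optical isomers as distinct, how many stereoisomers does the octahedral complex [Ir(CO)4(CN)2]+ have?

2

The six octahedral sites form three mutually perpendicular trans pairs.
There are 2 geometric isomers: CN trans; CN cis.
Each arrangement has an internal mirror plane or centre of symmetry, so none is chiral.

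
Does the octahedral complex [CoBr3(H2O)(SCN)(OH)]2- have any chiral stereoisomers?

The distinct arrangements are (4 in all): Br mer (3 arrangements); Br fac (chiral).
One of these lacks any improper symmetry element and so occurs as an enantiomeric pair, giving 4 + 1 = 5 stereoisomers in total.

yes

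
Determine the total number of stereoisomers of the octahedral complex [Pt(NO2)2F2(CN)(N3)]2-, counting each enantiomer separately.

8

The six octahedral sites form three mutually perpendicular trans pairs.
The distinct arrangements are (6 in all): NO2 trans, F cis; NO2 cis, F cis (3 arrangements, 2 chiral); NO2 trans, F trans; NO2 cis, F trans.
Of these, 2 lack any improper symmetry element and so occur as enantiomeric pairs, giving 6 + 2 = 8 stereoisomers in total.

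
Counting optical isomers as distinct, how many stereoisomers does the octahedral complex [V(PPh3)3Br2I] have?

3

Working through the distinct placements yields 3 geometric isomers: PPh3 mer, Br trans; PPh3 mer, Br cis; PPh3 fac, Br cis.
Each arrangement has an internal mirror plane or centre of symmetry, so none is chiral.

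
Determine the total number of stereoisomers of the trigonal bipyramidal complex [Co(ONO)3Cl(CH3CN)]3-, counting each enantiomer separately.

4

In a trigonal bipyramid the two axial positions differ from the three equatorial ones.
Systematic placement gives 4 geometric isomers: Cl axial, CH3CN axial; Cl equatorial, CH3CN axial; Cl axial, CH3CN equatorial; Cl equatorial, CH3CN equatorial.
Each arrangement has an internal mirror plane or centre of symmetry, so none is chiral.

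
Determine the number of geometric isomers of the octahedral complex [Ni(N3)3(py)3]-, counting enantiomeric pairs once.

The six octahedral sites form three mutually perpendicular trans pairs.
The distinct arrangements are (2 in all): N3 mer; N3 fac.

2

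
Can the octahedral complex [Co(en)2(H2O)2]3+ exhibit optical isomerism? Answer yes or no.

yes

The six octahedral sites form three mutually perpendicular trans pairs.
Each en is bidentate and must span two cis positions.
The distinct arrangements are (2 in all): H2O trans; H2O cis (chiral).
One of these lacks any improper symmetry element and so occurs as an enantiomeric pair, giving 2 + 1 = 3 stereoisomers in total.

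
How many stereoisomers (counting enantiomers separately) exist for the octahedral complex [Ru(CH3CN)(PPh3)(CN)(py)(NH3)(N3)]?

The six octahedral sites form three mutually perpendicular trans pairs.
Placing the ligands in turn and identifying arrangements related by rotation or reflection leaves 15 distinct geometric isomers.
Of these, 15 lack any improper symmetry element and so occur as enantiomeric pairs, giving 15 + 15 = 30 stereoisomers in total.

30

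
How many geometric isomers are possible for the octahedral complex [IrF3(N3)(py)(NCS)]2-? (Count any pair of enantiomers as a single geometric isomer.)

4

Systematic placement gives 4 geometric isomers: F mer (3 arrangements); F fac (chiral).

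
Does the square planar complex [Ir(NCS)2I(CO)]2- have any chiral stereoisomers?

no

A square has two trans pairs of vertices; adjacent vertices are cis.
Working through the distinct placements yields 2 geometric isomers: NCS cis; NCS trans.
Each arrangement has an internal mirror plane or centre of symmetry, so none is chiral.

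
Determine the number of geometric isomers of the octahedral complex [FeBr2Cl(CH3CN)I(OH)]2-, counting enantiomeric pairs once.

9

In an octahedral complex each vertex has one trans partner and four cis neighbours.
Exhaustive case analysis gives 9 geometric isomers.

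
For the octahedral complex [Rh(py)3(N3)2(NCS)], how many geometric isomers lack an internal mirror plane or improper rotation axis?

0

In an octahedral complex each vertex has one trans partner and four cis neighbours.
The distinct arrangements are (3 in all): py mer, N3 trans; py mer, N3 cis; py fac, N3 cis.
Each arrangement has an internal mirror plane or centre of symmetry, so none is chiral.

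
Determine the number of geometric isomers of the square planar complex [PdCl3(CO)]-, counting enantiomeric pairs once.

In a square planar complex each vertex has one trans partner and two cis neighbours.
Only one geometric arrangement is possible.

1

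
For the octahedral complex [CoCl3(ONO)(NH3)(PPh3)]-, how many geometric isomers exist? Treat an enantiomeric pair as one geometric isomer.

4

In an octahedral complex each vertex has one trans partner and four cis neighbours.
Working through the distinct placements yields 4 geometric isomers: Cl mer (3 arrangements); Cl fac (chiral).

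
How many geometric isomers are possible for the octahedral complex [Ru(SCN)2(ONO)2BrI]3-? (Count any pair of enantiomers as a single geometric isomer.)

An octahedron has six vertices in three trans pairs; every non-trans pair is cis.
The distinct arrangements are (6 in all): SCN trans, ONO trans; SCN cis, ONO cis (3 arrangements, 2 chiral); SCN trans, ONO cis; SCN cis, ONO trans.

6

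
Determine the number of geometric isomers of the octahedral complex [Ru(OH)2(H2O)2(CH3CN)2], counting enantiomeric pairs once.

5

Working through the distinct placements yields 5 geometric isomers: OH trans, H2O trans, CH3CN trans; OH cis, H2O cis, CH3CN trans; OH trans, H2O cis, CH3CN cis; OH cis, H2O cis, CH3CN cis (chiral); OH cis, H2O trans, CH3CN cis.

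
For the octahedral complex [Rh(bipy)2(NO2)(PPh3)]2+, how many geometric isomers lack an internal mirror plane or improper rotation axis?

1

Each bipy is bidentate and must span two cis positions.
Systematic placement gives 2 geometric isomers: NO2 and PPh3 mutually trans; NO2 and PPh3 mutually cis (chiral).
One of these lacks any improper symmetry element and so occurs as an enantiomeric pair, giving 2 + 1 = 3 stereoisomers in total.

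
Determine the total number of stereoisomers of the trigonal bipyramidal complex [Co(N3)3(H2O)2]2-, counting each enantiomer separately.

A trigonal bipyramid has two axial and three equatorial sites, which are chemically inequivalent.
Systematic placement gives 3 geometric isomers: H2O both axial; H2O one axial, one equatorial; H2O both equatorial.
Each arrangement has an internal mirror plane or centre of symmetry, so none is chiral.

3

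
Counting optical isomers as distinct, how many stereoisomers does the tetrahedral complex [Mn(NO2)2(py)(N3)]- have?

1

All four vertices of a tetrahedron are equivalent and mutually adjacent, so cis/trans isomerism cannot arise.
Only one geometric arrangement is possible.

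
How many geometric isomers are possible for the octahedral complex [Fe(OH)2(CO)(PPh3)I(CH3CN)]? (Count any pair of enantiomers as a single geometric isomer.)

The six octahedral sites form three mutually perpendicular trans pairs.
Systematic enumeration (placing each ligand type in turn and discarding arrangements equivalent by rotation or reflection) gives 9 geometric isomers.

9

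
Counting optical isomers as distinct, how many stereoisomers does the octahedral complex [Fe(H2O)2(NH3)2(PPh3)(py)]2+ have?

8

In an octahedral complex each vertex has one trans partner and four cis neighbours.
The distinct arrangements are (6 in all): H2O trans, NH3 trans; H2O trans, NH3 cis; H2O cis, NH3 cis (3 arrangements, 2 chiral); H2O cis, NH3 trans.
Of these, 2 lack any improper symmetry element and so occur as enantiomeric pairs, giving 6 + 2 = 8 stereoisomers in total.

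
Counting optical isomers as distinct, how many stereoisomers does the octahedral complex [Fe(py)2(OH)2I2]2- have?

The six octahedral sites form three mutually perpendicular trans pairs.
There are 5 geometric isomers: py trans, OH trans, I trans; py cis, OH cis, I trans; py trans, OH cis, I cis; py cis, OH cis, I cis (chiral); py cis, OH trans, I cis.
One of these lacks any improper symmetry element and so occurs as an enantiomeric pair, giving 5 + 1 = 6 stereoisomers in total.

6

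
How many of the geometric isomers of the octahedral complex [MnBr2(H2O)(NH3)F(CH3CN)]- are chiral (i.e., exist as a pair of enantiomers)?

6

The six octahedral sites form three mutually perpendicular trans pairs.
Systematic enumeration (placing each ligand type in turn and discarding arrangements equivalent by rotation or reflection) gives 9 geometric isomers.
Of these, 6 lack any improper symmetry element and so occur as enantiomeric pairs, giving 9 + 6 = 15 stereoisomers in total.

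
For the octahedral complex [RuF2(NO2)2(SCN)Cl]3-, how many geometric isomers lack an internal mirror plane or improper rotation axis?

In an octahedral complex each vertex has one trans partner and four cis neighbours.
The distinct arrangements are (6 in all): F cis, NO2 cis (3 arrangements, 2 chiral); F cis, NO2 trans; F trans, NO2 cis; F trans, NO2 trans.
Of these, 2 lack any improper symmetry element and so occur as enantiomeric pairs, giving 6 + 2 = 8 stereoisomers in total.

2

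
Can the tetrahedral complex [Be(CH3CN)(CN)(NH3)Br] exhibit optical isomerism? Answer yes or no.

yes

In a tetrahedral complex all four positions are equivalent and every pair of ligands is adjacent — there is no cis/trans distinction.
Only one geometric arrangement is possible; it has no improper symmetry element, so it exists as a pair of enantiomers (2 stereoisomers).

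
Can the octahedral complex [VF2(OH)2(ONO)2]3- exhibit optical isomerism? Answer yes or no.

An octahedron has six vertices in three trans pairs; every non-trans pair is cis.
Systematic placement gives 5 geometric isomers: F trans, OH trans, ONO trans; F trans, OH cis, ONO cis; F cis, OH cis, ONO trans; F cis, OH cis, ONO cis (chiral); F cis, OH trans, ONO cis.
One of these lacks any improper symmetry element and so occurs as an enantiomeric pair, giving 5 + 1 = 6 stereoisomers in total.

yes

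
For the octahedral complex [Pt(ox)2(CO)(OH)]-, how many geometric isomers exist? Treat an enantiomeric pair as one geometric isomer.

An octahedron has six vertices in three trans pairs; every non-trans pair is cis.
Each ox is bidentate and must span two cis positions.
Systematic placement gives 2 geometric isomers: CO and OH mutually trans; CO and OH mutually cis (chiral).

2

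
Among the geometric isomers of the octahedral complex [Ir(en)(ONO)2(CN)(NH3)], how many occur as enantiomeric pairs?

In an octahedral complex each vertex has one trans partner and four cis neighbours.
Each en is bidentate and must span two cis positions.
There are 4 geometric isomers: ONO cis (3 arrangements, 2 chiral); ONO trans.
Of these, 2 lack any improper symmetry element and so occur as enantiomeric pairs, giving 4 + 2 = 6 stereoisomers in total.

2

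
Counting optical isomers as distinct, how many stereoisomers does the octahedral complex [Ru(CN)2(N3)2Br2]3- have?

An octahedron has six vertices in three trans pairs; every non-trans pair is cis.
There are 5 geometric isomers: CN trans, N3 trans, Br trans; CN cis, N3 cis, Br trans; CN cis, N3 trans, Br cis; CN cis, N3 cis, Br cis (chiral); CN trans, N3 cis, Br cis.
One of these lacks any improper symmetry element and so occurs as an enantiomeric pair, giving 5 + 1 = 6 stereoisomers in total.

6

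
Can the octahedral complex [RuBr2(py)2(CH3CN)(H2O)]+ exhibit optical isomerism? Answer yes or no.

The six octahedral sites form three mutually perpendicular trans pairs.
Working through the distinct placements yields 6 geometric isomers: Br trans, py trans; Br trans, py cis; Br cis, py trans; Br cis, py cis (3 arrangements, 2 chiral).
Of these, 2 lack any improper symmetry element and so occur as enantiomeric pairs, giving 6 + 2 = 8 stereoisomers in total.

yes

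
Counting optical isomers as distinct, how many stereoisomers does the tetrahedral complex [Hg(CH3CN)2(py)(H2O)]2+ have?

In a tetrahedral complex all four positions are equivalent and every pair of ligands is adjacent — there is no cis/trans distinction.
Only one geometric arrangement is possible.

1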